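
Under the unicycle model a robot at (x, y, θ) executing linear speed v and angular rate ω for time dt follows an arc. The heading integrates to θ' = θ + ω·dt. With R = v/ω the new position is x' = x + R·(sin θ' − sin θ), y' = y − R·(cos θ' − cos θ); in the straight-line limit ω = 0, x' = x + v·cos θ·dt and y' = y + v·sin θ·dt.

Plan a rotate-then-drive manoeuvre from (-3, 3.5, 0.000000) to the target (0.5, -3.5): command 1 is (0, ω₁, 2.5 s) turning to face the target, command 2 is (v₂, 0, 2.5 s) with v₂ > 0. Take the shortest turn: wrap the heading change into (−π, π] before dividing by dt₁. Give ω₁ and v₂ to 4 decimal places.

heading to target = atan2(-3.5−3.5, 0.5−-3) = -1.1071
Δθ = wrap(-1.1071 − 0.0000) = -1.1071; ω₁ = Δθ/dt₁ = -0.4429
distance = √((0.5−-3)² + (-3.5−3.5)²) = 7.8262; v₂ = distance/dt₂ = 3.1305

ω₁ = -0.4429, v₂ = 3.1305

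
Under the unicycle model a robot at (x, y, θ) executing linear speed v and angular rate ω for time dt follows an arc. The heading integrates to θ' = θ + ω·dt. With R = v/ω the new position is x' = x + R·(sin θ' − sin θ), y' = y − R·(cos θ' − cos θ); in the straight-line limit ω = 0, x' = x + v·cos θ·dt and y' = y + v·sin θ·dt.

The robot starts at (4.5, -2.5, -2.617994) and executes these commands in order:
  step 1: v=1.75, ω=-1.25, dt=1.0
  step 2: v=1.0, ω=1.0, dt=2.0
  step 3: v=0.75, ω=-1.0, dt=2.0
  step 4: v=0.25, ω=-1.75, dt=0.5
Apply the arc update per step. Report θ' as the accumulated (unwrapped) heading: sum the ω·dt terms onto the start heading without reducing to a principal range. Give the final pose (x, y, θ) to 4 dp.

step 1: θ'=-3.8680 (R=-1.4000) → pose (2.8701, -2.3342, -3.8680)
step 2: θ'=-1.8680 (R=1.0000) → pose (1.2498, -2.7889, -1.8680)
step 3: θ'=-3.8680 (R=-0.7500) → pose (0.0345, -3.1299, -3.8680)
step 4: θ'=-4.7430 (R=-0.1429) → pose (-0.0134, -3.0188, -4.7430)

(-0.0134, -3.0188, -4.7430)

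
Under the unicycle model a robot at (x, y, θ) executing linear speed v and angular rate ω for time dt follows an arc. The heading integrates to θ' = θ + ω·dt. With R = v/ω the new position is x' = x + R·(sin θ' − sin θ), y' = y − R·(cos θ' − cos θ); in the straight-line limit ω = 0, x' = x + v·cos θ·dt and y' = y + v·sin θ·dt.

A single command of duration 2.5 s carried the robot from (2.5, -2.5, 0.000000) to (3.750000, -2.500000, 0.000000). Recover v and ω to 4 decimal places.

Δθ = 0.000000 − 0.000000 = 0.000000
ω = Δθ/dt = 0.000000/2.5 = 0.0000
ω = 0 → v = (Δx·cos θ + Δy·sin θ)/dt = 0.5000

v = 0.5000, ω = 0.0000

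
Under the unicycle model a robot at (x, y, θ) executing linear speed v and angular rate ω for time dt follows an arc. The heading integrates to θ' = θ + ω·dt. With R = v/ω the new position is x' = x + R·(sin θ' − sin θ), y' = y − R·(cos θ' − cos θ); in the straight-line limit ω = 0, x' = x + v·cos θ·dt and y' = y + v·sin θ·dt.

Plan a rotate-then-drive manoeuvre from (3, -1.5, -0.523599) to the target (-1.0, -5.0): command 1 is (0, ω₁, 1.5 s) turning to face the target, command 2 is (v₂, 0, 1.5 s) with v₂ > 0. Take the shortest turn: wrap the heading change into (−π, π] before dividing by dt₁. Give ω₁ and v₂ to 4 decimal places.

heading to target = atan2(-5−-1.5, -1−3) = -2.4228
Δθ = wrap(-2.4228 − -0.5236) = -1.8992; ω₁ = Δθ/dt₁ = -1.2661
distance = √((-1−3)² + (-5−-1.5)²) = 5.3151; v₂ = distance/dt₂ = 3.5434

ω₁ = -1.2661, v₂ = 3.5434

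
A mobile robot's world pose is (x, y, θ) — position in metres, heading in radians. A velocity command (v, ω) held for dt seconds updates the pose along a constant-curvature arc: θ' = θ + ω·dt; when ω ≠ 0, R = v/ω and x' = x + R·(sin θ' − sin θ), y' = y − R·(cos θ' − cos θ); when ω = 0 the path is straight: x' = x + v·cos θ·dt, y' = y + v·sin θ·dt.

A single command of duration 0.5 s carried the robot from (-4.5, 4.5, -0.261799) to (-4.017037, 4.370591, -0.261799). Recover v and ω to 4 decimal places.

Δθ = -0.261799 − -0.261799 = 0.000000
ω = Δθ/dt = 0.000000/0.5 = 0.0000
ω = 0 → v = (Δx·cos θ + Δy·sin θ)/dt = 1.0000

v = 1.0000, ω = 0.0000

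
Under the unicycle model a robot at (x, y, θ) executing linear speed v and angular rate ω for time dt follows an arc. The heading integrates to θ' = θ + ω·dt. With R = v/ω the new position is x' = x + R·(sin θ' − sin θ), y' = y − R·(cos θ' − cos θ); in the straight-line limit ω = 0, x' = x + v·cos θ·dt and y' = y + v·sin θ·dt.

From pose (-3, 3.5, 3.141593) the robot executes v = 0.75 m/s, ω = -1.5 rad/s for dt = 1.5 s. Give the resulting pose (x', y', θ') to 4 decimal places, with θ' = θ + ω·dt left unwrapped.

(-3.3890, 4.3141, 0.8916)

θ' = 3.1416 + -1.5·1.5 = 0.8916
R = v/ω = 0.75/-1.5 = -0.5000
x' = -3 + -0.5000·(sin 0.8916 − sin 3.1416) = -3.3890
y' = 3.5 − -0.5000·(cos 0.8916 − cos 3.1416) = 4.3141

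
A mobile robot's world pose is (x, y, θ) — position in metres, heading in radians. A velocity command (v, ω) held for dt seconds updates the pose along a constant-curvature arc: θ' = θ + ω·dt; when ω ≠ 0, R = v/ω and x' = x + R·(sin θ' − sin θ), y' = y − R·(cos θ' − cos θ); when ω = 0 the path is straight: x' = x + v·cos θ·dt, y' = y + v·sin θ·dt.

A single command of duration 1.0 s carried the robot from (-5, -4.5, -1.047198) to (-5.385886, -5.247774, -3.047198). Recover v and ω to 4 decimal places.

Δθ = -3.047198 − -1.047198 = -2.000000
ω = Δθ/dt = -2.000000/1.0 = -2.0000
R = −Δy/(cos θ' − cos θ) = -0.5000
v = R·ω = -0.5000·-2.0000 = 1.0000

v = 1.0000, ω = -2.0000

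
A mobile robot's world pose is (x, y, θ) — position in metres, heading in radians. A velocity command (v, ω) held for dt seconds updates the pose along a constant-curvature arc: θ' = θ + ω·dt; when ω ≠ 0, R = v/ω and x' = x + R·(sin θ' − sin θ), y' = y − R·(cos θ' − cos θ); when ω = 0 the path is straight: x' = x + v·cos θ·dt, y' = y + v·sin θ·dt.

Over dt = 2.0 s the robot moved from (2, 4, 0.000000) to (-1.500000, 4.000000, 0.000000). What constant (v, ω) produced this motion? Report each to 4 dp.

v = -1.7500, ω = 0.0000

Δθ = 0.000000 − 0.000000 = 0.000000
ω = Δθ/dt = 0.000000/2.0 = 0.0000
ω = 0 → v = (Δx·cos θ + Δy·sin θ)/dt = -1.7500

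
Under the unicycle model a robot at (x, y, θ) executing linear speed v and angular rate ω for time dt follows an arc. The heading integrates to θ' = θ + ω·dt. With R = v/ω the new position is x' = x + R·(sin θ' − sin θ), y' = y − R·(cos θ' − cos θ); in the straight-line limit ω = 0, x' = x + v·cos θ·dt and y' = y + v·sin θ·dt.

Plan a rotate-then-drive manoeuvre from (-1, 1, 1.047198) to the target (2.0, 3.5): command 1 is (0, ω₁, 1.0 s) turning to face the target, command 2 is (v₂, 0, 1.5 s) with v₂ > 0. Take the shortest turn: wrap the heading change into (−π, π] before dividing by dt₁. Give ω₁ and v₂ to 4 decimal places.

ω₁ = -0.3525, v₂ = 2.6034

heading to target = atan2(3.5−1, 2−-1) = 0.6947
Δθ = wrap(0.6947 − 1.0472) = -0.3525; ω₁ = Δθ/dt₁ = -0.3525
distance = √((2−-1)² + (3.5−1)²) = 3.9051; v₂ = distance/dt₂ = 2.6034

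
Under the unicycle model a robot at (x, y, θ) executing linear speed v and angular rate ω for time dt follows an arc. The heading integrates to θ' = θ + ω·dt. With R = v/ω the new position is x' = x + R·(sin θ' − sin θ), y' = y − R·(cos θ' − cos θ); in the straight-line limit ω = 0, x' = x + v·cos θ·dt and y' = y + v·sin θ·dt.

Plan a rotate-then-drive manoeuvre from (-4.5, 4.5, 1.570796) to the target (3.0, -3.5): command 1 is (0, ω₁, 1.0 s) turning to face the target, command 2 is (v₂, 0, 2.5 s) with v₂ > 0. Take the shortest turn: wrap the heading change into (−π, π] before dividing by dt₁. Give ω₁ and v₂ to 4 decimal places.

ω₁ = -2.3884, v₂ = 4.3863

heading to target = atan2(-3.5−4.5, 3−-4.5) = -0.8176
Δθ = wrap(-0.8176 − 1.5708) = -2.3884; ω₁ = Δθ/dt₁ = -2.3884
distance = √((3−-4.5)² + (-3.5−4.5)²) = 10.9659; v₂ = distance/dt₂ = 4.3863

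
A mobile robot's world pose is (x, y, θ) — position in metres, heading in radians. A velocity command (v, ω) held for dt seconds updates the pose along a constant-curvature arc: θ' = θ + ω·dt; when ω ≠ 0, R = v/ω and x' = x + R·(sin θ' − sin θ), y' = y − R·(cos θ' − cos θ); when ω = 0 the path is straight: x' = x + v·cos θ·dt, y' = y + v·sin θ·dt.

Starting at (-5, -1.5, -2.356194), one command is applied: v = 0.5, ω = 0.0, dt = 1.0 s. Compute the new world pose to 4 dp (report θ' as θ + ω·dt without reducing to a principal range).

(-5.3536, -1.8536, -2.3562)

θ' = -2.3562 + 0.0·1.0 = -2.3562
ω = 0 → straight: x' = -5 + 0.5·cos(-2.3562)·1.0 = -5.3536
y' = -1.5 + 0.5·sin(-2.3562)·1.0 = -1.8536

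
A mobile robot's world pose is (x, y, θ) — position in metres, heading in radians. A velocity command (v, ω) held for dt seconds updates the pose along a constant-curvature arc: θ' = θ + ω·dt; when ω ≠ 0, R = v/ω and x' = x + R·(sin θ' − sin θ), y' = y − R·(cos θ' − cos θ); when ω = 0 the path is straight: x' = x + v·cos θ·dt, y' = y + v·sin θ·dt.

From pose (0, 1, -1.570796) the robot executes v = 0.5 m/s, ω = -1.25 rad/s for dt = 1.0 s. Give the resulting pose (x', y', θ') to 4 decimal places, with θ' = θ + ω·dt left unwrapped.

θ' = -1.5708 + -1.25·1.0 = -2.8208
R = v/ω = 0.5/-1.25 = -0.4000
x' = 0 + -0.4000·(sin -2.8208 − sin -1.5708) = -0.2739
y' = 1 − -0.4000·(cos -2.8208 − cos -1.5708) = 0.6204

(-0.2739, 0.6204, -2.8208)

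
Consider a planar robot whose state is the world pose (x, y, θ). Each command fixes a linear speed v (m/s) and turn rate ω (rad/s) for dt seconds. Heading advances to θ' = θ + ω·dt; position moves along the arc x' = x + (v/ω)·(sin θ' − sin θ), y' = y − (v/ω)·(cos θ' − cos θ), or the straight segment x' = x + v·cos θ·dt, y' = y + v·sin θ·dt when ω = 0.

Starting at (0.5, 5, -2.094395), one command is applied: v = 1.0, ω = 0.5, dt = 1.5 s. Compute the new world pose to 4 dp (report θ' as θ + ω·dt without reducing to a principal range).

(0.2831, 3.5511, -1.3444)

θ' = -2.0944 + 0.5·1.5 = -1.3444
R = v/ω = 1.0/0.5 = 2.0000
x' = 0.5 + 2.0000·(sin -1.3444 − sin -2.0944) = 0.2831
y' = 5 − 2.0000·(cos -1.3444 − cos -2.0944) = 3.5511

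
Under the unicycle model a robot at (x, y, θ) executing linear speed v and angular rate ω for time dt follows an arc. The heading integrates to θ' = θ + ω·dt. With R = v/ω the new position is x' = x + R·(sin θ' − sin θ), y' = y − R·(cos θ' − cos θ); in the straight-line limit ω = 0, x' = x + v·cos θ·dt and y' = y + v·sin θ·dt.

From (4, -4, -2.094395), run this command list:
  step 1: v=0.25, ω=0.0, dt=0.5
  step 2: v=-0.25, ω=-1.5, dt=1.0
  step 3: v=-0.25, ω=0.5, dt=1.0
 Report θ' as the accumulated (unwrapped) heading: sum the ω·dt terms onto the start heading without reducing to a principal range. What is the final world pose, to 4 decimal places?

step 1: θ'=-2.0944 (straight) → pose (3.9375, -4.1083, -2.0944)
step 2: θ'=-3.5944 (R=0.1667) → pose (4.1548, -4.0417, -3.5944)
step 3: θ'=-3.0944 (R=-0.5000) → pose (4.3971, -4.0915, -3.0944)

(4.3971, -4.0915, -3.0944)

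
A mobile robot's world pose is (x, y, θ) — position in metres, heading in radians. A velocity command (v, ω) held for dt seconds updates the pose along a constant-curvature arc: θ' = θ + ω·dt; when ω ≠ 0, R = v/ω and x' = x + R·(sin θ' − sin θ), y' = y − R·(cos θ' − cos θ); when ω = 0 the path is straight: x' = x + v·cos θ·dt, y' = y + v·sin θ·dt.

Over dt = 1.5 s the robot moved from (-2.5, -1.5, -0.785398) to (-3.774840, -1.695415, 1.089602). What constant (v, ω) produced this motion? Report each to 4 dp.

Δθ = 1.089602 − -0.785398 = 1.875000
ω = Δθ/dt = 1.875000/1.5 = 1.2500
R = Δx/(sin θ' − sin θ) = -0.8000
v = R·ω = -0.8000·1.2500 = -1.0000

v = -1.0000, ω = 1.2500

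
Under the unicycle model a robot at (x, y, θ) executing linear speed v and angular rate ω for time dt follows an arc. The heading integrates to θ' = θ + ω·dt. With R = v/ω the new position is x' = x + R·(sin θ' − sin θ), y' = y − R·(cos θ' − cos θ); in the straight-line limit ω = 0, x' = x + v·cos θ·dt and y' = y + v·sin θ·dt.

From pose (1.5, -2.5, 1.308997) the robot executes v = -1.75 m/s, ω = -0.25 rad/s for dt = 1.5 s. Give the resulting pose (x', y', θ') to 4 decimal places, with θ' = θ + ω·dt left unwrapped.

(0.3665, -4.8506, 0.9340)

θ' = 1.3090 + -0.25·1.5 = 0.9340
R = v/ω = -1.75/-0.25 = 7.0000
x' = 1.5 + 7.0000·(sin 0.9340 − sin 1.3090) = 0.3665
y' = -2.5 − 7.0000·(cos 0.9340 − cos 1.3090) = -4.8506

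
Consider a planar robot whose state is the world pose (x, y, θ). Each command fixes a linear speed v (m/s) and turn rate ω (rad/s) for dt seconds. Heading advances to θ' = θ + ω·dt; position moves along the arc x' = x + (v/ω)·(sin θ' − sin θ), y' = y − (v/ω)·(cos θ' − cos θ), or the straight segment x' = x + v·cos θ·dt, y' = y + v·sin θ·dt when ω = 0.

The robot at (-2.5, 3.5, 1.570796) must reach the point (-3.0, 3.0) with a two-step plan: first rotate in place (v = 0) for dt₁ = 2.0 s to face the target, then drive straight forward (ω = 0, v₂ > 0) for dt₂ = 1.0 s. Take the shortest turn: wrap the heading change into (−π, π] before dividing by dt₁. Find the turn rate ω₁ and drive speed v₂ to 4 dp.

heading to target = atan2(3−3.5, -3−-2.5) = -2.3562
Δθ = wrap(-2.3562 − 1.5708) = 2.3562; ω₁ = Δθ/dt₁ = 1.1781
distance = √((-3−-2.5)² + (3−3.5)²) = 0.7071; v₂ = distance/dt₂ = 0.7071

ω₁ = 1.1781, v₂ = 0.7071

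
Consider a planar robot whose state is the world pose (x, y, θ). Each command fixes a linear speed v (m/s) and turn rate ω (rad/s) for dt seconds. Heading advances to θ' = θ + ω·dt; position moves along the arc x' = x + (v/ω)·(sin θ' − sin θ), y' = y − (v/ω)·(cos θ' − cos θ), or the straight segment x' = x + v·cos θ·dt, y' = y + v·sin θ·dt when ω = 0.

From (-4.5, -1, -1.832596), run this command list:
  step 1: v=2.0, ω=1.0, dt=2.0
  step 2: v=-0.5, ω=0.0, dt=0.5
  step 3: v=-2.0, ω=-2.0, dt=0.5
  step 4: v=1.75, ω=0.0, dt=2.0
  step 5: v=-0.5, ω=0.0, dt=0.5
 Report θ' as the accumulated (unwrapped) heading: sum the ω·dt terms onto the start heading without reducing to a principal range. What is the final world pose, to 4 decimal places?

(-1.2006, -5.6222, -0.8326)

step 1: θ'=0.1674 (R=2.0000) → pose (-2.2349, -3.4897, 0.1674)
step 2: θ'=0.1674 (straight) → pose (-2.4814, -3.5313, 0.1674)
step 3: θ'=-0.8326 (R=1.0000) → pose (-3.3877, -3.2183, -0.8326)
step 4: θ'=-0.8326 (straight) → pose (-1.0324, -5.8072, -0.8326)
step 5: θ'=-0.8326 (straight) → pose (-1.2006, -5.6222, -0.8326)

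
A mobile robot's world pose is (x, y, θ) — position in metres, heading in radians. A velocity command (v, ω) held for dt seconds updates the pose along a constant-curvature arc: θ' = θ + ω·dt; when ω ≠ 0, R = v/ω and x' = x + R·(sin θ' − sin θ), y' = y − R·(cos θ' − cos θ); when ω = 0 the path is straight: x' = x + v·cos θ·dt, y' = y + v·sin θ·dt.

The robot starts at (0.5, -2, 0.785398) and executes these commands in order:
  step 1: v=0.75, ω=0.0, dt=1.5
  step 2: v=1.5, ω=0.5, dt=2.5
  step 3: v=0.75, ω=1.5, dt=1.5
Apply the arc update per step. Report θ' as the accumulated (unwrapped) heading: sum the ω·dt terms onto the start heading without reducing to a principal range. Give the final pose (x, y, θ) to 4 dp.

step 1: θ'=0.7854 (straight) → pose (1.2955, -1.2045, 0.7854)
step 2: θ'=2.0354 (R=3.0000) → pose (1.8562, 2.2610, 2.0354)
step 3: θ'=4.2854 (R=0.5000) → pose (0.9541, 2.2440, 4.2854)

(0.9541, 2.2440, 4.2854)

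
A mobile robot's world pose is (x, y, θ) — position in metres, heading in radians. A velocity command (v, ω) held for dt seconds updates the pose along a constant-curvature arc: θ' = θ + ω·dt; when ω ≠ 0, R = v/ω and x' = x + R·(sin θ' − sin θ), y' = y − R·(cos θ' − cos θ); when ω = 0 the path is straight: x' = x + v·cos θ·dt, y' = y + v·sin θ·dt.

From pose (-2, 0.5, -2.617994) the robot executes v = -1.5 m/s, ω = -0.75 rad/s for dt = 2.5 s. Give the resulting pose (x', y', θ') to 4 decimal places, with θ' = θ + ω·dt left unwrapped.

θ' = -2.6180 + -0.75·2.5 = -4.4930
R = v/ω = -1.5/-0.75 = 2.0000
x' = -2 + 2.0000·(sin -4.4930 − sin -2.6180) = 0.9521
y' = 0.5 − 2.0000·(cos -4.4930 − cos -2.6180) = -0.7968

(0.9521, -0.7968, -4.4930)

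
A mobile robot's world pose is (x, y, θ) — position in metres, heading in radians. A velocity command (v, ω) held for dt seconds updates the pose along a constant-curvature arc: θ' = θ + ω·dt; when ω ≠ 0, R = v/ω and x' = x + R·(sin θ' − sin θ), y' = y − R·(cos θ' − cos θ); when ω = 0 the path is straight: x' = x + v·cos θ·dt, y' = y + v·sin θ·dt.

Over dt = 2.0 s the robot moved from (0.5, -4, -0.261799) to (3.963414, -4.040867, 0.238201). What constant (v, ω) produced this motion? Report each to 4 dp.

Δθ = 0.238201 − -0.261799 = 0.500000
ω = Δθ/dt = 0.500000/2.0 = 0.2500
R = Δx/(sin θ' − sin θ) = 7.0000
v = R·ω = 7.0000·0.2500 = 1.7500

v = 1.7500, ω = 0.2500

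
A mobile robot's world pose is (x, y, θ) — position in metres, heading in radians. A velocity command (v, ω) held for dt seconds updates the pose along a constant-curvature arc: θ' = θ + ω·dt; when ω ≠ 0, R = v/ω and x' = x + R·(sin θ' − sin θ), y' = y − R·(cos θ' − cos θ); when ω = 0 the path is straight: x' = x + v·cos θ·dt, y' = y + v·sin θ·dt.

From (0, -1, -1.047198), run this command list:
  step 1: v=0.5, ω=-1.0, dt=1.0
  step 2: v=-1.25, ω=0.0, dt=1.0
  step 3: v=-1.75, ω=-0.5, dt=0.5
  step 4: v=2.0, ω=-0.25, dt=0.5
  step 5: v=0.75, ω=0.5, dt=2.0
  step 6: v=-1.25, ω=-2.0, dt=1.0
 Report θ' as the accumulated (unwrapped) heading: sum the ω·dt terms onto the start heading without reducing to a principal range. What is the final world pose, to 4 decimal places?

step 1: θ'=-2.0472 (R=-0.5000) → pose (0.0113, -1.4793, -2.0472)
step 2: θ'=-2.0472 (straight) → pose (0.5845, -0.3685, -2.0472)
step 3: θ'=-2.2972 (R=3.5000) → pose (1.0783, 0.3511, -2.2972)
step 4: θ'=-2.4222 (R=-8.0000) → pose (0.3692, -0.3530, -2.4222)
step 5: θ'=-1.4222 (R=1.5000) → pose (-0.1259, -1.7034, -1.4222)
step 6: θ'=-3.4222 (R=0.6250) → pose (0.6653, -1.0103, -3.4222)

(0.6653, -1.0103, -3.4222)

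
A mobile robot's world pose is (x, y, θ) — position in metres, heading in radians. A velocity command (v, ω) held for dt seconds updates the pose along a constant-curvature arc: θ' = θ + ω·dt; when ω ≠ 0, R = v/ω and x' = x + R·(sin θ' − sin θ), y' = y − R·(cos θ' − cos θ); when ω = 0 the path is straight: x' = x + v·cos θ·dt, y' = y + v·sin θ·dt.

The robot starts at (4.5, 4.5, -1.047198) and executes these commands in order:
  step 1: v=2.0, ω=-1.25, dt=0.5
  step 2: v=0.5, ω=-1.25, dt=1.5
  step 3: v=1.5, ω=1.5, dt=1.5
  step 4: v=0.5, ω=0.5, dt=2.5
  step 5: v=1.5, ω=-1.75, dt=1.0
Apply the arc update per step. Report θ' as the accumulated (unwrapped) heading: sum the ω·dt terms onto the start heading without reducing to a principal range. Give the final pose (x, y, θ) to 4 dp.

step 1: θ'=-1.6722 (R=-1.6000) → pose (4.7061, 3.5380, -1.6722)
step 2: θ'=-3.5472 (R=-0.4000) → pose (4.1504, 3.2110, -3.5472)
step 3: θ'=-1.2972 (R=1.0000) → pose (2.7930, 2.0219, -1.2972)
step 4: θ'=-0.0472 (R=1.0000) → pose (3.7086, 1.2932, -0.0472)
step 5: θ'=-1.7972 (R=-0.8571) → pose (4.5034, 0.2446, -1.7972)

(4.5034, 0.2446, -1.7972)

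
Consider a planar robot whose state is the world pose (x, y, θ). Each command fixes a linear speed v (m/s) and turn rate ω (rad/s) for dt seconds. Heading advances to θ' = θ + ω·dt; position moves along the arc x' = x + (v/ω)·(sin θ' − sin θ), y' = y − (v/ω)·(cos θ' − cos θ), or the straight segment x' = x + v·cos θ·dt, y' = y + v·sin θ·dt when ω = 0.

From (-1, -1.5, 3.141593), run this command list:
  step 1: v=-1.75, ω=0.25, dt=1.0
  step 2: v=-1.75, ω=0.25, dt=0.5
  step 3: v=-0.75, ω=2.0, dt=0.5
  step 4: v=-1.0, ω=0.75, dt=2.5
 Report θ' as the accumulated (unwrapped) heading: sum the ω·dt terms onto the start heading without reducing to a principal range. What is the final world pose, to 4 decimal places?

step 1: θ'=3.3916 (R=-7.0000) → pose (0.7318, -1.2824, 3.3916)
step 2: θ'=3.5166 (R=-7.0000) → pose (1.5639, -1.0136, 3.5166)
step 3: θ'=4.5166 (R=-0.3750) → pose (1.7944, -0.7376, 4.5166)
step 4: θ'=6.3916 (R=-1.3333) → pose (0.3423, 0.8473, 6.3916)

(0.3423, 0.8473, 6.3916)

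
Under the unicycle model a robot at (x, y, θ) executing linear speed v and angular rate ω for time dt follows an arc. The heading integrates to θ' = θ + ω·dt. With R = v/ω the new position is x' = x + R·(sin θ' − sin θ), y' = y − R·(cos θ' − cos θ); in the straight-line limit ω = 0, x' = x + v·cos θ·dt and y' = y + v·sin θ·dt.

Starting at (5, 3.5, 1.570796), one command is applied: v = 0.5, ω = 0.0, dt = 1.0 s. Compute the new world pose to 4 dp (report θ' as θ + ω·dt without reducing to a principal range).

(5.0000, 4.0000, 1.5708)

θ' = 1.5708 + 0.0·1.0 = 1.5708
ω = 0 → straight: x' = 5 + 0.5·cos(1.5708)·1.0 = 5.0000
y' = 3.5 + 0.5·sin(1.5708)·1.0 = 4.0000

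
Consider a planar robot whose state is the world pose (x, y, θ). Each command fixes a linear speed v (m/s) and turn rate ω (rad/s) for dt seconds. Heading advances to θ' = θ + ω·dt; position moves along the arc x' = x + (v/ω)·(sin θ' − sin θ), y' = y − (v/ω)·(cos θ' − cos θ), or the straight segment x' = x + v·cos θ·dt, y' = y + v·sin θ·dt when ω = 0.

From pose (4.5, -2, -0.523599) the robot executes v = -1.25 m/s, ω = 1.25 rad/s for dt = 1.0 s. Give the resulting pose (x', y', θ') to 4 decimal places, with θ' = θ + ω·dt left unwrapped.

θ' = -0.5236 + 1.25·1.0 = 0.7264
R = v/ω = -1.25/1.25 = -1.0000
x' = 4.5 + -1.0000·(sin 0.7264 − sin -0.5236) = 3.3358
y' = -2 − -1.0000·(cos 0.7264 − cos -0.5236) = -2.1185

(3.3358, -2.1185, 0.7264)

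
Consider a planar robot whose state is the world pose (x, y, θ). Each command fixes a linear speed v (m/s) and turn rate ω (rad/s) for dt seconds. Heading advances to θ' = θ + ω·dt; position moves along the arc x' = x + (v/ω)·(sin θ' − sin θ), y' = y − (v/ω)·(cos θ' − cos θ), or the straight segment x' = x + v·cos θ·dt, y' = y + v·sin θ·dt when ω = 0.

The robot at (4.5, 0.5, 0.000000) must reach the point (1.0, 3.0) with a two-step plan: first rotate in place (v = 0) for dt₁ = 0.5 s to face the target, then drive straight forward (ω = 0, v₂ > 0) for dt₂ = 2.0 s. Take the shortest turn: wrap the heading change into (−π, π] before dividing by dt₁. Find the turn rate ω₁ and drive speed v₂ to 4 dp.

ω₁ = 5.0427, v₂ = 2.1506

heading to target = atan2(3−0.5, 1−4.5) = 2.5213
Δθ = wrap(2.5213 − 0.0000) = 2.5213; ω₁ = Δθ/dt₁ = 5.0427
distance = √((1−4.5)² + (3−0.5)²) = 4.3012; v₂ = distance/dt₂ = 2.1506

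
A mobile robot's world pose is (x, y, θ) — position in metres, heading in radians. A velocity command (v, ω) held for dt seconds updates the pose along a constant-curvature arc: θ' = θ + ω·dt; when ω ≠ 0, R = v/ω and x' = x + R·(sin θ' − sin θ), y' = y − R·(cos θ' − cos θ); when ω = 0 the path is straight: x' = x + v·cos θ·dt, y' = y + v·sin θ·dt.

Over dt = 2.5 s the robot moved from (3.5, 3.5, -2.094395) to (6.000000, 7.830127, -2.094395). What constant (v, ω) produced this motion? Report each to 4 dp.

Δθ = -2.094395 − -2.094395 = 0.000000
ω = Δθ/dt = 0.000000/2.5 = 0.0000
ω = 0 → v = (Δx·cos θ + Δy·sin θ)/dt = -2.0000

v = -2.0000, ω = 0.0000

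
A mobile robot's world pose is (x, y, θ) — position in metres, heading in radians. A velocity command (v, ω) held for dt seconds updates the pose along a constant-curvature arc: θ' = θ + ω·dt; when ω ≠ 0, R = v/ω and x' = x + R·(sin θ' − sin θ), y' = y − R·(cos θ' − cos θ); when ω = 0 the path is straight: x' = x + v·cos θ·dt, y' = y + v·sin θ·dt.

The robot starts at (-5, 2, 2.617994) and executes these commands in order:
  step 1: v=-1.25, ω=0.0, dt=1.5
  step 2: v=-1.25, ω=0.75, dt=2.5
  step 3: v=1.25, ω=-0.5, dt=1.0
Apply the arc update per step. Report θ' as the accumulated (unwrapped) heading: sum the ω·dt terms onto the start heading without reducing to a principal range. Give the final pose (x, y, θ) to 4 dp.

(-1.4757, 1.0399, 3.9930)

step 1: θ'=2.6180 (straight) → pose (-3.3762, 1.0625, 2.6180)
step 2: θ'=4.4930 (R=-1.6667) → pose (-0.9162, 2.1431, 4.4930)
step 3: θ'=3.9930 (R=-2.5000) → pose (-1.4757, 1.0399, 3.9930)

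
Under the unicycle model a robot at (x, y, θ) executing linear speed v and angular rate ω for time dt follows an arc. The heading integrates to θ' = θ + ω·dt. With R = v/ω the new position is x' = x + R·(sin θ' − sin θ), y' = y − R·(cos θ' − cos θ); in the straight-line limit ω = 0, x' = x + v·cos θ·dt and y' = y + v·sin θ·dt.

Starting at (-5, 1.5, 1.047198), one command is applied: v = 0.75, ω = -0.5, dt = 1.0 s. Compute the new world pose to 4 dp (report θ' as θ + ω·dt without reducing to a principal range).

θ' = 1.0472 + -0.5·1.0 = 0.5472
R = v/ω = 0.75/-0.5 = -1.5000
x' = -5 + -1.5000·(sin 0.5472 − sin 1.0472) = -4.4814
y' = 1.5 − -1.5000·(cos 0.5472 − cos 1.0472) = 2.0310

(-4.4814, 2.0310, 0.5472)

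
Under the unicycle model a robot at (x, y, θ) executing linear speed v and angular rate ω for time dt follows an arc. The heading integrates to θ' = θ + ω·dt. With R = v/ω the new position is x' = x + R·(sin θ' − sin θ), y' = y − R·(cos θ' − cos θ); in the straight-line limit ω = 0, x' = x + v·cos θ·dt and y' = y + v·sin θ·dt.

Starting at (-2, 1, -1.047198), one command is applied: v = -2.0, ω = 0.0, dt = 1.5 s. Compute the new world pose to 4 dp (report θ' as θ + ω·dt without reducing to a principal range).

(-3.5000, 3.5981, -1.0472)

θ' = -1.0472 + 0.0·1.5 = -1.0472
ω = 0 → straight: x' = -2 + -2.0·cos(-1.0472)·1.5 = -3.5000
y' = 1 + -2.0·sin(-1.0472)·1.5 = 3.5981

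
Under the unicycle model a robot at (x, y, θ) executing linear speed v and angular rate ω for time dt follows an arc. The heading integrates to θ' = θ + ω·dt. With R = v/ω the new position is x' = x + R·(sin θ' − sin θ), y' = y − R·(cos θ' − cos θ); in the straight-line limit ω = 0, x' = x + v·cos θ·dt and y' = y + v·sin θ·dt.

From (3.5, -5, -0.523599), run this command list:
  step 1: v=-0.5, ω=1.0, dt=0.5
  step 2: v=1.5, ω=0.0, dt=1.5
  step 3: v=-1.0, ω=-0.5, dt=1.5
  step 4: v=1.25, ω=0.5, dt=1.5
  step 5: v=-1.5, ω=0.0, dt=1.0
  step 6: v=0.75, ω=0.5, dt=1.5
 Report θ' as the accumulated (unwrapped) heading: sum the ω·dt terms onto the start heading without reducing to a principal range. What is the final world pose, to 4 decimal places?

(5.3808, -4.7148, 0.7264)

step 1: θ'=-0.0236 (R=-0.5000) → pose (3.2618, -4.9332, -0.0236)
step 2: θ'=-0.0236 (straight) → pose (5.5112, -4.9862, -0.0236)
step 3: θ'=-0.7736 (R=2.0000) → pose (4.1609, -4.4176, -0.7736)
step 4: θ'=-0.0236 (R=2.5000) → pose (5.8487, -5.1284, -0.0236)
step 5: θ'=-0.0236 (straight) → pose (4.3491, -5.0930, -0.0236)
step 6: θ'=0.7264 (R=1.5000) → pose (5.3808, -4.7148, 0.7264)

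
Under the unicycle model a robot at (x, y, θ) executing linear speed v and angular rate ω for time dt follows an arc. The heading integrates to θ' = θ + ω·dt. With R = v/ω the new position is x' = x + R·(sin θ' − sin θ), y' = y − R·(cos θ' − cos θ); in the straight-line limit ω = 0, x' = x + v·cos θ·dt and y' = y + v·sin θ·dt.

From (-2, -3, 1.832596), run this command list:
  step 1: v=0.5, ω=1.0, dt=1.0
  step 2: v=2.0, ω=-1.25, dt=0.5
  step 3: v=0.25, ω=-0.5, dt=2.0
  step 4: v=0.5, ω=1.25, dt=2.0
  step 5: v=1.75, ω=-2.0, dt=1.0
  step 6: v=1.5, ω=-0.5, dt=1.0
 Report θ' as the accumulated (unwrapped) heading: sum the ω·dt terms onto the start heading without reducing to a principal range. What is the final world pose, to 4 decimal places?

step 1: θ'=2.8326 (R=0.5000) → pose (-2.3309, -2.6531, 2.8326)
step 2: θ'=2.2076 (R=-1.6000) → pose (-3.1308, -2.0803, 2.2076)
step 3: θ'=1.2076 (R=-0.5000) → pose (-3.1961, -1.6053, 1.2076)
step 4: θ'=3.7076 (R=0.4000) → pose (-3.7845, -1.1256, 3.7076)
step 5: θ'=1.7076 (R=-0.8750) → pose (-5.1206, -0.5064, 1.7076)
step 6: θ'=1.2076 (R=-3.0000) → pose (-4.9529, 0.9685, 1.2076)

(-4.9529, 0.9685, 1.2076)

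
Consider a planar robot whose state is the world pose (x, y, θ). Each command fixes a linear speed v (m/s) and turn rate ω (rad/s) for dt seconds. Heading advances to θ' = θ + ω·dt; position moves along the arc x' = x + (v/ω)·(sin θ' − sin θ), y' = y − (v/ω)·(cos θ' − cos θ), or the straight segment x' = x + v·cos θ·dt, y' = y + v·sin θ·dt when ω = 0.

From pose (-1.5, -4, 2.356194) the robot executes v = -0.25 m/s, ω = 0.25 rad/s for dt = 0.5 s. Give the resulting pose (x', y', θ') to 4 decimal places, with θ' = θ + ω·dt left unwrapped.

(-1.4063, -4.0826, 2.4812)

θ' = 2.3562 + 0.25·0.5 = 2.4812
R = v/ω = -0.25/0.25 = -1.0000
x' = -1.5 + -1.0000·(sin 2.4812 − sin 2.3562) = -1.4063
y' = -4 − -1.0000·(cos 2.4812 − cos 2.3562) = -4.0826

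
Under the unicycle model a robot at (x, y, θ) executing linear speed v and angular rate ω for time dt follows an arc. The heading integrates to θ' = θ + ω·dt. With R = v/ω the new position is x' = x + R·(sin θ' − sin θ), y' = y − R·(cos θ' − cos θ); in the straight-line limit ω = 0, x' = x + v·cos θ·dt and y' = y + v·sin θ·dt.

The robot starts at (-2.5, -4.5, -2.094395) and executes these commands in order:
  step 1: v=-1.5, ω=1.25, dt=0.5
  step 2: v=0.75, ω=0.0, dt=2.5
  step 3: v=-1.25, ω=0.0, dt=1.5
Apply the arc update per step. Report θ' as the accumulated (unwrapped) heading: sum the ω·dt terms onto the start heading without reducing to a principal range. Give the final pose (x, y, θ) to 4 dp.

(-2.3454, -3.7785, -1.4694)

step 1: θ'=-1.4694 (R=-1.2000) → pose (-2.3454, -3.7785, -1.4694)
step 2: θ'=-1.4694 (straight) → pose (-2.1556, -5.6439, -1.4694)
step 3: θ'=-1.4694 (straight) → pose (-2.3454, -3.7785, -1.4694)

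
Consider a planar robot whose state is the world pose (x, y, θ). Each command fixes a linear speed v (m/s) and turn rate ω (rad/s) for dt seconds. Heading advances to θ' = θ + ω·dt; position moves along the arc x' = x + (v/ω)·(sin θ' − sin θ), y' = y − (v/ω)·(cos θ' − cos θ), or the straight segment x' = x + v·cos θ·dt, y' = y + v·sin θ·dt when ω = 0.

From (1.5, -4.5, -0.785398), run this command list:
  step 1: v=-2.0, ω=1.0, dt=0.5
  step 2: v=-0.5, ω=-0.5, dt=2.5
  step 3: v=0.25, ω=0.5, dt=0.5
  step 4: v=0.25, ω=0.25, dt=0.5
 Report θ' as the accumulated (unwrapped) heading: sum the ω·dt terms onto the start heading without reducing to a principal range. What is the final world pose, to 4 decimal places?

(-0.0065, -3.3115, -1.1604)

step 1: θ'=-0.2854 (R=-2.0000) → pose (0.6489, -3.9951, -0.2854)
step 2: θ'=-1.5354 (R=1.0000) → pose (-0.0690, -3.0710, -1.5354)
step 3: θ'=-1.2854 (R=0.5000) → pose (-0.0491, -3.1940, -1.2854)
step 4: θ'=-1.1604 (R=1.0000) → pose (-0.0065, -3.3115, -1.1604)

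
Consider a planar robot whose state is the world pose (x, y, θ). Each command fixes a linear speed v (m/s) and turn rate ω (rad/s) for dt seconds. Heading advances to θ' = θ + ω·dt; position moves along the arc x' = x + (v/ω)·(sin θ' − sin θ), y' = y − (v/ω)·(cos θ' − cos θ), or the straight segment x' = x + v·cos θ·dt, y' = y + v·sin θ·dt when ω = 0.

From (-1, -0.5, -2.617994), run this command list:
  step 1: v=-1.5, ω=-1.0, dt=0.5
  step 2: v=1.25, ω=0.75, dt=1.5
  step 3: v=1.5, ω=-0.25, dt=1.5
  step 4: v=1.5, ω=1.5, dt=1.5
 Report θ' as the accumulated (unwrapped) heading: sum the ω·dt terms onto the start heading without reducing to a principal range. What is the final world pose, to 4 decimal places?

step 1: θ'=-3.1180 (R=1.5000) → pose (-0.2854, -0.2995, -3.1180)
step 2: θ'=-1.9930 (R=1.6667) → pose (-1.7664, -1.2827, -1.9930)
step 3: θ'=-2.3680 (R=-6.0000) → pose (-3.0472, -3.1165, -2.3680)
step 4: θ'=-0.1180 (R=1.0000) → pose (-2.4662, -4.8250, -0.1180)

(-2.4662, -4.8250, -0.1180)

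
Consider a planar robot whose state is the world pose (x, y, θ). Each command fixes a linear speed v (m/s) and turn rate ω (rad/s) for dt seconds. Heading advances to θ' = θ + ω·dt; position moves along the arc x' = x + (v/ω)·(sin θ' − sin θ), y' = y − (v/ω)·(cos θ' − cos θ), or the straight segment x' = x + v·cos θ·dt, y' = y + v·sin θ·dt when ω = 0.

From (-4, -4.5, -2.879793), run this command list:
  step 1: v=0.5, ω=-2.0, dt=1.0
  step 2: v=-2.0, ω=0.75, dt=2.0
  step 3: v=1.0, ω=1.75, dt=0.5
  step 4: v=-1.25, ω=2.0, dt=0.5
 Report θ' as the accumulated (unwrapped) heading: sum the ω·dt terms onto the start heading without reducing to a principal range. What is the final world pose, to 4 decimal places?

(-2.5337, -6.8047, -1.5048)

step 1: θ'=-4.8798 (R=-0.2500) → pose (-4.3112, -4.2169, -4.8798)
step 2: θ'=-3.3798 (R=-2.6667) → pose (-2.3110, -7.2526, -3.3798)
step 3: θ'=-2.5048 (R=0.5714) → pose (-2.7856, -7.3484, -2.5048)
step 4: θ'=-1.5048 (R=-0.6250) → pose (-2.5337, -6.8047, -1.5048)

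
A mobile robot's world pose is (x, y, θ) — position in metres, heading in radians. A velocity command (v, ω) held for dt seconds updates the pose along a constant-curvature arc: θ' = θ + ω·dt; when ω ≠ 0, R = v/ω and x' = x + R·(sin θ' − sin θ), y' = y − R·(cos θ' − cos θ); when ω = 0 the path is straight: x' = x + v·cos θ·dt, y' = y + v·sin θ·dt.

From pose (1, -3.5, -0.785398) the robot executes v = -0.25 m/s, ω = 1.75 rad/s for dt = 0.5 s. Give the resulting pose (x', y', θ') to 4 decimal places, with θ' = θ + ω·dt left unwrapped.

θ' = -0.7854 + 1.75·0.5 = 0.0896
R = v/ω = -0.25/1.75 = -0.1429
x' = 1 + -0.1429·(sin 0.0896 − sin -0.7854) = 0.8862
y' = -3.5 − -0.1429·(cos 0.0896 − cos -0.7854) = -3.4587

(0.8862, -3.4587, 0.0896)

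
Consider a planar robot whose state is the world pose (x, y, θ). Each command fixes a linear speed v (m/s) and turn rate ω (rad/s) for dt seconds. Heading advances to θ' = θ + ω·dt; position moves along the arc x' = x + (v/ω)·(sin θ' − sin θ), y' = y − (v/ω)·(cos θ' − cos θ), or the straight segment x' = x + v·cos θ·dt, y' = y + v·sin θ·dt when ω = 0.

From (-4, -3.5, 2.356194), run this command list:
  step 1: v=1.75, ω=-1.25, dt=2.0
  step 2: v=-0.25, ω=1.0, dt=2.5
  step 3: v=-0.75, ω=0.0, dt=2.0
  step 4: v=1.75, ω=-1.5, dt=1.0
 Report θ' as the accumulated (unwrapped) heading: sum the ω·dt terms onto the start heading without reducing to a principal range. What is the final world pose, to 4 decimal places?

step 1: θ'=-0.1438 (R=-1.4000) → pose (-2.8094, -1.1245, -0.1438)
step 2: θ'=2.3562 (R=-0.2500) → pose (-3.0220, -1.5487, 2.3562)
step 3: θ'=2.3562 (straight) → pose (-1.9614, -2.6094, 2.3562)
step 4: θ'=0.8562 (R=-1.1667) → pose (-2.0176, -1.0199, 0.8562)

(-2.0176, -1.0199, 0.8562)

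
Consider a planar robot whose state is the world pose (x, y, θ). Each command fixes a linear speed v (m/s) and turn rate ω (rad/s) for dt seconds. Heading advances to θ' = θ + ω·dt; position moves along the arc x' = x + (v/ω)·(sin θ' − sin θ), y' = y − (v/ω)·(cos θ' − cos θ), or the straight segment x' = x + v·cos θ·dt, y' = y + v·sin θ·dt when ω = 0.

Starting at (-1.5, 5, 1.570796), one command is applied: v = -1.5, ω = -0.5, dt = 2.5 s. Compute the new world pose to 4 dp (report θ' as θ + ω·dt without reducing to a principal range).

(-3.5540, 2.1530, 0.3208)

θ' = 1.5708 + -0.5·2.5 = 0.3208
R = v/ω = -1.5/-0.5 = 3.0000
x' = -1.5 + 3.0000·(sin 0.3208 − sin 1.5708) = -3.5540
y' = 5 − 3.0000·(cos 0.3208 − cos 1.5708) = 2.1530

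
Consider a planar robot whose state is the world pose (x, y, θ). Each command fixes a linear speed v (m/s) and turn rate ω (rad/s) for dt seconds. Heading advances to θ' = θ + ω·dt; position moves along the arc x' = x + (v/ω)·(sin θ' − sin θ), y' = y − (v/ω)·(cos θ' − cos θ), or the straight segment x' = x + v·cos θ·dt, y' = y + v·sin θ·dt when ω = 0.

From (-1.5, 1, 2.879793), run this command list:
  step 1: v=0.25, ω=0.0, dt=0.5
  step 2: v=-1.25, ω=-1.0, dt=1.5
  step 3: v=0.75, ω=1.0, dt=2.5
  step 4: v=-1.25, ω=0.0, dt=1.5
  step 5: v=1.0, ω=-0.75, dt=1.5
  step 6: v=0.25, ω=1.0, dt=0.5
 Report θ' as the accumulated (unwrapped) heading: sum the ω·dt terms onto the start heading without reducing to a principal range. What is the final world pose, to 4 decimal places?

step 1: θ'=2.8798 (straight) → pose (-1.6207, 1.0324, 2.8798)
step 2: θ'=1.3798 (R=1.2500) → pose (-0.7170, -0.4124, 1.3798)
step 3: θ'=3.8798 (R=0.7500) → pose (-1.9581, 0.2848, 3.8798)
step 4: θ'=3.8798 (straight) → pose (-0.5712, 1.5466, 3.8798)
step 5: θ'=2.7548 (R=-1.3333) → pose (-1.9714, 1.2980, 2.7548)
step 6: θ'=3.2548 (R=0.2500) → pose (-2.0940, 1.3149, 3.2548)

(-2.0940, 1.3149, 3.2548)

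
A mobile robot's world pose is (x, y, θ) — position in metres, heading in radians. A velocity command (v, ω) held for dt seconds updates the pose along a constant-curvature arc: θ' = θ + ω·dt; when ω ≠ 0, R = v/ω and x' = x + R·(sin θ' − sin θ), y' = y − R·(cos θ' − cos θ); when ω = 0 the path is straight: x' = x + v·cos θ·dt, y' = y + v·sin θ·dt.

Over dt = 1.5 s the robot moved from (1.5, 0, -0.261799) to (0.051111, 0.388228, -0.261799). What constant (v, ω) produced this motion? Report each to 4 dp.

v = -1.0000, ω = 0.0000

Δθ = -0.261799 − -0.261799 = 0.000000
ω = Δθ/dt = 0.000000/1.5 = 0.0000
ω = 0 → v = (Δx·cos θ + Δy·sin θ)/dt = -1.0000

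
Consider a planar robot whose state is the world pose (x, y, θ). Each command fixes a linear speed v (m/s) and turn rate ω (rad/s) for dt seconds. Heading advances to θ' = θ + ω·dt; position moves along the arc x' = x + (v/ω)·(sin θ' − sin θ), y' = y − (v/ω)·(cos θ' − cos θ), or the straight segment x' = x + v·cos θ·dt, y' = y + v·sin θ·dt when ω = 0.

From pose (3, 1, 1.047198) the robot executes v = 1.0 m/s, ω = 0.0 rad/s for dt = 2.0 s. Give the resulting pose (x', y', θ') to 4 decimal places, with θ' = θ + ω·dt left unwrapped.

θ' = 1.0472 + 0.0·2.0 = 1.0472
ω = 0 → straight: x' = 3 + 1.0·cos(1.0472)·2.0 = 4.0000
y' = 1 + 1.0·sin(1.0472)·2.0 = 2.7321

(4.0000, 2.7321, 1.0472)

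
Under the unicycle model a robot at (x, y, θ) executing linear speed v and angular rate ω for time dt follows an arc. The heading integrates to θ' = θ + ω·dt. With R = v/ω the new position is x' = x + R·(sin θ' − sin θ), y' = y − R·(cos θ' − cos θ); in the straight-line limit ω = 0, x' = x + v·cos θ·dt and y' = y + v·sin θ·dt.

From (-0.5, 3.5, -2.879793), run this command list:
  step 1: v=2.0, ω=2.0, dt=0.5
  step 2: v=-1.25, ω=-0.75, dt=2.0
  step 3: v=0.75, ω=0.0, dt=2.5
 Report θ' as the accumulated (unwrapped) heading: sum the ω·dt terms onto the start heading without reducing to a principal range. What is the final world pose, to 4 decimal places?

step 1: θ'=-1.8798 (R=1.0000) → pose (-1.1938, 2.8382, -1.8798)
step 2: θ'=-3.3798 (R=1.6667) → pose (0.7872, 3.9509, -3.3798)
step 3: θ'=-3.3798 (straight) → pose (-1.0349, 4.3934, -3.3798)

(-1.0349, 4.3934, -3.3798)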